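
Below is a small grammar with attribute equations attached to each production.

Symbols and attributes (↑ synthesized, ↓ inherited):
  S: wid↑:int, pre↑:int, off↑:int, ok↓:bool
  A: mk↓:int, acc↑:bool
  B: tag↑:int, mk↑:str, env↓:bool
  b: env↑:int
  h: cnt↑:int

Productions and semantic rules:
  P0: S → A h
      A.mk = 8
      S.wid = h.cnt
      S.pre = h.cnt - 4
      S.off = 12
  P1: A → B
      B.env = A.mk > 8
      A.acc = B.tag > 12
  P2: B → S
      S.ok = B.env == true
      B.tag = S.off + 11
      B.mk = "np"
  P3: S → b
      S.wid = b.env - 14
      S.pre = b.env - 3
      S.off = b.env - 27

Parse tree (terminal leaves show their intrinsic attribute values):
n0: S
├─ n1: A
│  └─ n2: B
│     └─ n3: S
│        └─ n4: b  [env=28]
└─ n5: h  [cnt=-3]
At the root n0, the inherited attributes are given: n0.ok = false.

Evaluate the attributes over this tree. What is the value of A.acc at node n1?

false

1. n0.ok = false  [given at root]
2. n1.mk = 8  [8]
3. n2.env = false  [A.mk > 8]
4. n3.ok = false  [B.env == true]
5. n4.env = 28  [terminal]
6. n3.wid = 14  [b.env - 14]
7. n3.pre = 25  [b.env - 3]
8. n3.off = 1  [b.env - 27]
9. n2.tag = 12  [S.off + 11]
10. n2.mk = "np"  ["np"]
11. n1.acc = false  [B.tag > 12]
12. n5.cnt = -3  [terminal]
13. n0.wid = -3  [h.cnt]
14. n0.pre = -7  [h.cnt - 4]
15. n0.off = 12  [12]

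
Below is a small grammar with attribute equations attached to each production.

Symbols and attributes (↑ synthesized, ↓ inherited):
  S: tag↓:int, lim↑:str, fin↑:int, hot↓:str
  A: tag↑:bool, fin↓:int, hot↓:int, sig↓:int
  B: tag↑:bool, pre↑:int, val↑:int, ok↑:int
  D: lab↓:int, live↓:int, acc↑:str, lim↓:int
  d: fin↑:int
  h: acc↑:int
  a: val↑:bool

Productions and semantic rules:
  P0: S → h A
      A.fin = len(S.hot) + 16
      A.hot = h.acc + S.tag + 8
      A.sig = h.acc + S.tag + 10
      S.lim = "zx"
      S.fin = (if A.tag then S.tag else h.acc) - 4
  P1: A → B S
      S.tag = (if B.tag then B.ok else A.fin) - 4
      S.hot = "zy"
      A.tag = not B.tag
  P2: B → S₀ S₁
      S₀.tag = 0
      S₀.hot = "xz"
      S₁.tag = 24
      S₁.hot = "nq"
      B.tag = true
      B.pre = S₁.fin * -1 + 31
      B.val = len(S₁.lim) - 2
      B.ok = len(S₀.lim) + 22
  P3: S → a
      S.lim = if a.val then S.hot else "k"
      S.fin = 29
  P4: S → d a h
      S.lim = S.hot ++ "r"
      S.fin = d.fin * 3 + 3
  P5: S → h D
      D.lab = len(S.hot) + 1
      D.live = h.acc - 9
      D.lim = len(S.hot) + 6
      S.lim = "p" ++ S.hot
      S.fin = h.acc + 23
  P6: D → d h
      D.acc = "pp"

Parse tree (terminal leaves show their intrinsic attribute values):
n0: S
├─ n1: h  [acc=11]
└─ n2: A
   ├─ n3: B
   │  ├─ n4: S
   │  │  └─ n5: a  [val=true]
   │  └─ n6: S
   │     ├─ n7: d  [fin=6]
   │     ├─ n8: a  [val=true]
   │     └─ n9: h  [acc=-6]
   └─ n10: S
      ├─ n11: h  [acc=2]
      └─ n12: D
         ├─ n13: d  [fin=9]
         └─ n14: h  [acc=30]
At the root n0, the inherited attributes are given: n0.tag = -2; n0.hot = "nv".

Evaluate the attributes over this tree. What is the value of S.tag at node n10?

20

1. n0.tag = -2  [given at root]
2. n0.hot = "nv"  [given at root]
3. n1.acc = 11  [terminal]
4. n2.fin = 18  [len(S.hot) + 16]
5. n2.hot = 17  [h.acc + S.tag + 8]
6. n2.sig = 19  [h.acc + S.tag + 10]
7. n4.tag = 0  [0]
8. n4.hot = "xz"  ["xz"]
9. n5.val = true  [terminal]
10. n4.lim = "xz"  [if a.val then S.hot else "k"]
11. n4.fin = 29  [29]
12. n6.tag = 24  [24]
13. n6.hot = "nq"  ["nq"]
14. n7.fin = 6  [terminal]
15. n8.val = true  [terminal]
16. n9.acc = -6  [terminal]
17. n6.lim = "nqr"  [S.hot ++ "r"]
18. n6.fin = 21  [d.fin * 3 + 3]
19. n3.tag = true  [true]
20. n3.pre = 10  [S₁.fin * -1 + 31]
21. n3.val = 1  [len(S₁.lim) - 2]
22. n3.ok = 24  [len(S₀.lim) + 22]
23. n10.tag = 20  [(if B.tag then B.ok else A.fin) - 4]
24. n10.hot = "zy"  ["zy"]
25. n11.acc = 2  [terminal]
26. n12.lab = 3  [len(S.hot) + 1]
27. n12.live = -7  [h.acc - 9]
28. n12.lim = 8  [len(S.hot) + 6]
29. n13.fin = 9  [terminal]
30. n14.acc = 30  [terminal]
31. n12.acc = "pp"  ["pp"]
32. n10.lim = "pzy"  ["p" ++ S.hot]
33. n10.fin = 25  [h.acc + 23]
34. n2.tag = false  [not B.tag]
35. n0.lim = "zx"  ["zx"]
36. n0.fin = 7  [(if A.tag then S.tag else h.acc) - 4]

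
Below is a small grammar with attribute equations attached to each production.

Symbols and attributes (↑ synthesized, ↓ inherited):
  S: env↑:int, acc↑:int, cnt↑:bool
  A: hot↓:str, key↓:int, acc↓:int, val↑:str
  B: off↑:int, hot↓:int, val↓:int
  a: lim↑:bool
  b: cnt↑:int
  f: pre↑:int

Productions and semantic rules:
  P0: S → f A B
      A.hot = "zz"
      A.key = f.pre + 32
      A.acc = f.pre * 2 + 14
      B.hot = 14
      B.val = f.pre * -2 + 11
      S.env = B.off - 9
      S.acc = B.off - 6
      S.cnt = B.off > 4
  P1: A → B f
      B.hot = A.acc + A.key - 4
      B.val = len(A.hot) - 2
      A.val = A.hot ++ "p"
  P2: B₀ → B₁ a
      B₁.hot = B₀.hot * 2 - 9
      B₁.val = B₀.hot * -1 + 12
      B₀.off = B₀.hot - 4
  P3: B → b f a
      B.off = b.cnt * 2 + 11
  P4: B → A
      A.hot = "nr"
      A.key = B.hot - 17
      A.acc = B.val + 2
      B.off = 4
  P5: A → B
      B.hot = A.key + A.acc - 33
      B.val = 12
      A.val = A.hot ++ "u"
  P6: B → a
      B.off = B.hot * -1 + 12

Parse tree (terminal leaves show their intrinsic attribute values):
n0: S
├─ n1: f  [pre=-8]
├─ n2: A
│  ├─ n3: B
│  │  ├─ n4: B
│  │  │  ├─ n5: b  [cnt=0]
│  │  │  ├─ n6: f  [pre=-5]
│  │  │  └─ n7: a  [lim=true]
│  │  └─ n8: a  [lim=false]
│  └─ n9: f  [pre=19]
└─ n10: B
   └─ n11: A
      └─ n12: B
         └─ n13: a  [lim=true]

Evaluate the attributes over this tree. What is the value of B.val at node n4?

-6

1. n1.pre = -8  [terminal]
2. n2.hot = "zz"  ["zz"]
3. n2.key = 24  [f.pre + 32]
4. n2.acc = -2  [f.pre * 2 + 14]
5. n3.hot = 18  [A.acc + A.key - 4]
6. n3.val = 0  [len(A.hot) - 2]
7. n4.hot = 27  [B₀.hot * 2 - 9]
8. n4.val = -6  [B₀.hot * -1 + 12]
9. n5.cnt = 0  [terminal]
10. n6.pre = -5  [terminal]
11. n7.lim = true  [terminal]
12. n4.off = 11  [b.cnt * 2 + 11]
13. n8.lim = false  [terminal]
14. n3.off = 14  [B₀.hot - 4]
15. n9.pre = 19  [terminal]
16. n2.val = "zzp"  [A.hot ++ "p"]
17. n10.hot = 14  [14]
18. n10.val = 27  [f.pre * -2 + 11]
19. n11.hot = "nr"  ["nr"]
20. n11.key = -3  [B.hot - 17]
21. n11.acc = 29  [B.val + 2]
22. n12.hot = -7  [A.key + A.acc - 33]
23. n12.val = 12  [12]
24. n13.lim = true  [terminal]
25. n12.off = 19  [B.hot * -1 + 12]
26. n11.val = "nru"  [A.hot ++ "u"]
27. n10.off = 4  [4]
28. n0.env = -5  [B.off - 9]
29. n0.acc = -2  [B.off - 6]
30. n0.cnt = false  [B.off > 4]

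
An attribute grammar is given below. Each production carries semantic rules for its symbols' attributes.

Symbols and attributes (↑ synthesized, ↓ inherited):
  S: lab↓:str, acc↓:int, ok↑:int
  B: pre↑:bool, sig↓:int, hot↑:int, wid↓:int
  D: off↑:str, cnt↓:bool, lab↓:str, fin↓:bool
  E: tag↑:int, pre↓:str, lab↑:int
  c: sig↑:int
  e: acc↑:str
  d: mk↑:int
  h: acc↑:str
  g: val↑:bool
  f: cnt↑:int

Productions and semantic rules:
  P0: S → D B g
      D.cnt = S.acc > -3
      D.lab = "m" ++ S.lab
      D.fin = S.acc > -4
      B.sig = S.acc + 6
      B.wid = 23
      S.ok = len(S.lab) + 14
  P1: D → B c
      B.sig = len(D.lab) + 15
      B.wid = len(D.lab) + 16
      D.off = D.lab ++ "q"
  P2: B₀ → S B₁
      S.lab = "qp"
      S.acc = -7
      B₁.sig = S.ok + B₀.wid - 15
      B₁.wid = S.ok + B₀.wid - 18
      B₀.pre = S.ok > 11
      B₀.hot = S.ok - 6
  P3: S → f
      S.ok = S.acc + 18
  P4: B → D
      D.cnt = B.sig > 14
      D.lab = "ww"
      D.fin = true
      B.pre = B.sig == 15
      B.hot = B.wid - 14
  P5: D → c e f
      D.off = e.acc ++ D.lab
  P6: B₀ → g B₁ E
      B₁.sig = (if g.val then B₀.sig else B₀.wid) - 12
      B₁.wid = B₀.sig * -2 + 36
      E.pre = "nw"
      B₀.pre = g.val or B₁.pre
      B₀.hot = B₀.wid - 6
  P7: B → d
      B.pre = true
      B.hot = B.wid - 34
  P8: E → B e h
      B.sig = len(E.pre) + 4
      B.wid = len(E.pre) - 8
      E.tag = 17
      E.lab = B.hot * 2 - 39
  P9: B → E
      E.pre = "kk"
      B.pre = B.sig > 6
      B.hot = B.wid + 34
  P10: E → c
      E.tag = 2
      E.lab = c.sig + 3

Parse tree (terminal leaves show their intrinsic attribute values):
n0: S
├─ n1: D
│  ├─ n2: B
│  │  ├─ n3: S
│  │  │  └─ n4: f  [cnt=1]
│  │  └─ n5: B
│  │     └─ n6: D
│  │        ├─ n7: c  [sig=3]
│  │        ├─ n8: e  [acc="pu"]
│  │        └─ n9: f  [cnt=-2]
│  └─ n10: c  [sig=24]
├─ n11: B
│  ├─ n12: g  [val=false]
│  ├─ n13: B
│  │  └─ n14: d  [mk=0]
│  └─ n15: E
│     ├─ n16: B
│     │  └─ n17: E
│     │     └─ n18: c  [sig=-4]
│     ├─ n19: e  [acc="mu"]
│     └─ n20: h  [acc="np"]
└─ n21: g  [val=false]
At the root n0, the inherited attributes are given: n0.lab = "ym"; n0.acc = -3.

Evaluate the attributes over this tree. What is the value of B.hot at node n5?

-2

1. n0.lab = "ym"  [given at root]
2. n0.acc = -3  [given at root]
3. n1.cnt = false  [S.acc > -3]
4. n1.lab = "mym"  ["m" ++ S.lab]
5. n1.fin = true  [S.acc > -4]
6. n2.sig = 18  [len(D.lab) + 15]
7. n2.wid = 19  [len(D.lab) + 16]
8. n3.lab = "qp"  ["qp"]
9. n3.acc = -7  [-7]
10. n4.cnt = 1  [terminal]
11. n3.ok = 11  [S.acc + 18]
12. n5.sig = 15  [S.ok + B₀.wid - 15]
13. n5.wid = 12  [S.ok + B₀.wid - 18]
14. n6.cnt = true  [B.sig > 14]
15. n6.lab = "ww"  ["ww"]
16. n6.fin = true  [true]
17. n7.sig = 3  [terminal]
18. n8.acc = "pu"  [terminal]
19. n9.cnt = -2  [terminal]
20. n6.off = "puww"  [e.acc ++ D.lab]
21. n5.pre = true  [B.sig == 15]
22. n5.hot = -2  [B.wid - 14]
23. n2.pre = false  [S.ok > 11]
24. n2.hot = 5  [S.ok - 6]
25. n10.sig = 24  [terminal]
26. n1.off = "mymq"  [D.lab ++ "q"]
27. n11.sig = 3  [S.acc + 6]
28. n11.wid = 23  [23]
29. n12.val = false  [terminal]
30. n13.sig = 11  [(if g.val then B₀.sig else B₀.wid) - 12]
31. n13.wid = 30  [B₀.sig * -2 + 36]
32. n14.mk = 0  [terminal]
33. n13.pre = true  [true]
34. n13.hot = -4  [B.wid - 34]
35. n15.pre = "nw"  ["nw"]
36. n16.sig = 6  [len(E.pre) + 4]
37. n16.wid = -6  [len(E.pre) - 8]
38. n17.pre = "kk"  ["kk"]
39. n18.sig = -4  [terminal]
40. n17.tag = 2  [2]
41. n17.lab = -1  [c.sig + 3]
42. n16.pre = false  [B.sig > 6]
43. n16.hot = 28  [B.wid + 34]
44. n19.acc = "mu"  [terminal]
45. n20.acc = "np"  [terminal]
46. n15.tag = 17  [17]
47. n15.lab = 17  [B.hot * 2 - 39]
48. n11.pre = true  [g.val or B₁.pre]
49. n11.hot = 17  [B₀.wid - 6]
50. n21.val = false  [terminal]
51. n0.ok = 16  [len(S.lab) + 14]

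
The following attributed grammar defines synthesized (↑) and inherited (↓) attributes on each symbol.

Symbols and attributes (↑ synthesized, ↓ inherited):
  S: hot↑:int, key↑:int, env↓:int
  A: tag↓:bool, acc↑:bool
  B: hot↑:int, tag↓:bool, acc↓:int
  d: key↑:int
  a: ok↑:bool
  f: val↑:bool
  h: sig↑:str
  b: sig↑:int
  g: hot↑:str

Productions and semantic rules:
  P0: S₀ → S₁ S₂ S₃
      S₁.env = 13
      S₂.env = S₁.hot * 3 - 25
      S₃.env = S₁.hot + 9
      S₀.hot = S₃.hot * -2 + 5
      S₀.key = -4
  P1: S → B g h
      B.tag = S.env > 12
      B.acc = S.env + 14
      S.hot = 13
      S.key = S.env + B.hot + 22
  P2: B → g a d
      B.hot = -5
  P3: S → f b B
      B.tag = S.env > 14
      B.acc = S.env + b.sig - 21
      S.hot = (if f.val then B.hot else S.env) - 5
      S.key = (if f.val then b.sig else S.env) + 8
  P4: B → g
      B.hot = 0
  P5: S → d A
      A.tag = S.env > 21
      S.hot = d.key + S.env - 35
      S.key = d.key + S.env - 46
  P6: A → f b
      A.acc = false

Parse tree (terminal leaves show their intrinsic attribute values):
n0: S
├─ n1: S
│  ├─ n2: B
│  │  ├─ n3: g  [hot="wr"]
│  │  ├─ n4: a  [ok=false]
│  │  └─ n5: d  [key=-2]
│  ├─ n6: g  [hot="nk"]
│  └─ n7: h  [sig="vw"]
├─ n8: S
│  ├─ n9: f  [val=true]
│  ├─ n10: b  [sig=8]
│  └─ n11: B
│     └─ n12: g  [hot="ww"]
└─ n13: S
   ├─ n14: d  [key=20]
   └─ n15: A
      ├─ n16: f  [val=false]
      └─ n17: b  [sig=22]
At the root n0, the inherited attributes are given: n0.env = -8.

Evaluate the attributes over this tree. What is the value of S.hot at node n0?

1. n0.env = -8  [given at root]
2. n1.env = 13  [13]
3. n2.tag = true  [S.env > 12]
4. n2.acc = 27  [S.env + 14]
5. n3.hot = "wr"  [terminal]
6. n4.ok = false  [terminal]
7. n5.key = -2  [terminal]
8. n2.hot = -5  [-5]
9. n6.hot = "nk"  [terminal]
10. n7.sig = "vw"  [terminal]
11. n1.hot = 13  [13]
12. n1.key = 30  [S.env + B.hot + 22]
13. n8.env = 14  [S₁.hot * 3 - 25]
14. n9.val = true  [terminal]
15. n10.sig = 8  [terminal]
16. n11.tag = false  [S.env > 14]
17. n11.acc = 1  [S.env + b.sig - 21]
18. n12.hot = "ww"  [terminal]
19. n11.hot = 0  [0]
20. n8.hot = -5  [(if f.val then B.hot else S.env) - 5]
21. n8.key = 16  [(if f.val then b.sig else S.env) + 8]
22. n13.env = 22  [S₁.hot + 9]
23. n14.key = 20  [terminal]
24. n15.tag = true  [S.env > 21]
25. n16.val = false  [terminal]
26. n17.sig = 22  [terminal]
27. n15.acc = false  [false]
28. n13.hot = 7  [d.key + S.env - 35]
29. n13.key = -4  [d.key + S.env - 46]
30. n0.hot = -9  [S₃.hot * -2 + 5]
31. n0.key = -4  [-4]

-9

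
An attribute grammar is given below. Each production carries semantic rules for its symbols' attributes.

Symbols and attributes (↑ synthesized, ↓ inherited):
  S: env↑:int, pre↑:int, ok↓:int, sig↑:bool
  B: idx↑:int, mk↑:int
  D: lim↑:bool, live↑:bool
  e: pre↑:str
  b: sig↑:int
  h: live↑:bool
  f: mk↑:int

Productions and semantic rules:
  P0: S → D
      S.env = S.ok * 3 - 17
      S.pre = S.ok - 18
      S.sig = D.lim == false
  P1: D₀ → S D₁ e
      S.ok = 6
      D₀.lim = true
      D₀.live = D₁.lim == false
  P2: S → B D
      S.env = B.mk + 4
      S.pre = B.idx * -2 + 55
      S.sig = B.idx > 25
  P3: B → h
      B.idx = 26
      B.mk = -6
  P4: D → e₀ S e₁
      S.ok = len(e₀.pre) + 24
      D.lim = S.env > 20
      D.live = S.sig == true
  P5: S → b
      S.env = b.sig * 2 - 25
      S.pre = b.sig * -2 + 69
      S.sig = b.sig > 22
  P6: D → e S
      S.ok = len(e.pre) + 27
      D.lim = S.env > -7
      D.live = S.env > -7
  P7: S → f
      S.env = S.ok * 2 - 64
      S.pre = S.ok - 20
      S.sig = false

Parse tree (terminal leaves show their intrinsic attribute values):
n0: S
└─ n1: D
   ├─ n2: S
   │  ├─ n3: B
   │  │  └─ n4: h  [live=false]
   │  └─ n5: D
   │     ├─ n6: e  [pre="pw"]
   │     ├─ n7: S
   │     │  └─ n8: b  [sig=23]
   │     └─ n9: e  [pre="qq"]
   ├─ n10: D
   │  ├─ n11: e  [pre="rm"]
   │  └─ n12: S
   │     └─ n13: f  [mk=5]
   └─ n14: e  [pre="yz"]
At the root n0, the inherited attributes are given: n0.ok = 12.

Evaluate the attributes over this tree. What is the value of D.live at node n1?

false

1. n0.ok = 12  [given at root]
2. n2.ok = 6  [6]
3. n4.live = false  [terminal]
4. n3.idx = 26  [26]
5. n3.mk = -6  [-6]
6. n6.pre = "pw"  [terminal]
7. n7.ok = 26  [len(e₀.pre) + 24]
8. n8.sig = 23  [terminal]
9. n7.env = 21  [b.sig * 2 - 25]
10. n7.pre = 23  [b.sig * -2 + 69]
11. n7.sig = true  [b.sig > 22]
12. n9.pre = "qq"  [terminal]
13. n5.lim = true  [S.env > 20]
14. n5.live = true  [S.sig == true]
15. n2.env = -2  [B.mk + 4]
16. n2.pre = 3  [B.idx * -2 + 55]
17. n2.sig = true  [B.idx > 25]
18. n11.pre = "rm"  [terminal]
19. n12.ok = 29  [len(e.pre) + 27]
20. n13.mk = 5  [terminal]
21. n12.env = -6  [S.ok * 2 - 64]
22. n12.pre = 9  [S.ok - 20]
23. n12.sig = false  [false]
24. n10.lim = true  [S.env > -7]
25. n10.live = true  [S.env > -7]
26. n14.pre = "yz"  [terminal]
27. n1.lim = true  [true]
28. n1.live = false  [D₁.lim == false]
29. n0.env = 19  [S.ok * 3 - 17]
30. n0.pre = -6  [S.ok - 18]
31. n0.sig = false  [D.lim == false]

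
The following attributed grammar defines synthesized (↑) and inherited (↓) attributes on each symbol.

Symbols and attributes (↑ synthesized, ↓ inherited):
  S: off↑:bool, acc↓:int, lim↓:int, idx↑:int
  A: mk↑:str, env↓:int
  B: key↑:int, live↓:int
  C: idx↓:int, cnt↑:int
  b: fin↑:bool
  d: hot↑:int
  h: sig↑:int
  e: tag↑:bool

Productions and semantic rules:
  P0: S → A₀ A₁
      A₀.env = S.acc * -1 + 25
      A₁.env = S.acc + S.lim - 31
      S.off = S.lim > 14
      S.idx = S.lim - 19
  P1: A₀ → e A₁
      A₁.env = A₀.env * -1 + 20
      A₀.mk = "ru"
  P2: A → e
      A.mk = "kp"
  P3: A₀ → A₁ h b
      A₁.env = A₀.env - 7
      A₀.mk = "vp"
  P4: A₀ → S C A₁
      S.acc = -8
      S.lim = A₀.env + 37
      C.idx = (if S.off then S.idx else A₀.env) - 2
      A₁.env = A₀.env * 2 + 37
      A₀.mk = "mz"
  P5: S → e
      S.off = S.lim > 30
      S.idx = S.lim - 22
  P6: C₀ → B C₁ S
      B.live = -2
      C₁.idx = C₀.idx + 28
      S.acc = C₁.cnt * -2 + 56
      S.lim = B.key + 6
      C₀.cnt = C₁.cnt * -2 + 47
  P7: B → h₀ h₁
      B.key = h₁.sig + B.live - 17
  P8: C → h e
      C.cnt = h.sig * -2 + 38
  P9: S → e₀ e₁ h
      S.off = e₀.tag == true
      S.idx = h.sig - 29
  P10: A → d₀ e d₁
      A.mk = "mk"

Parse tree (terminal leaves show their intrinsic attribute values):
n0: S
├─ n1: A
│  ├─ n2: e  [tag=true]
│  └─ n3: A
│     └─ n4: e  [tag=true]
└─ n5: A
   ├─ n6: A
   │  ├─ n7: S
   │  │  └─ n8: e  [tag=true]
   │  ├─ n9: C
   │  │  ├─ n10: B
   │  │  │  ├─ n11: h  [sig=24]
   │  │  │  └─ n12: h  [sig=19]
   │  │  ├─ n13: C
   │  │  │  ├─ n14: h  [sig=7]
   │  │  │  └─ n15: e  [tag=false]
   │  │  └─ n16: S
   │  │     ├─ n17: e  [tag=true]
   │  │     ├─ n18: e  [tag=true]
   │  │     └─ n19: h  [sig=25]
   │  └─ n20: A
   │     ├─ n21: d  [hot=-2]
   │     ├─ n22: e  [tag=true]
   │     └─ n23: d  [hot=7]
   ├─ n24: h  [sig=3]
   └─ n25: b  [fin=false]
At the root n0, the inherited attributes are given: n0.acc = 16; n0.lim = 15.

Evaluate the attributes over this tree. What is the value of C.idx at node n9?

1. n0.acc = 16  [given at root]
2. n0.lim = 15  [given at root]
3. n1.env = 9  [S.acc * -1 + 25]
4. n2.tag = true  [terminal]
5. n3.env = 11  [A₀.env * -1 + 20]
6. n4.tag = true  [terminal]
7. n3.mk = "kp"  ["kp"]
8. n1.mk = "ru"  ["ru"]
9. n5.env = 0  [S.acc + S.lim - 31]
10. n6.env = -7  [A₀.env - 7]
11. n7.acc = -8  [-8]
12. n7.lim = 30  [A₀.env + 37]
13. n8.tag = true  [terminal]
14. n7.off = false  [S.lim > 30]
15. n7.idx = 8  [S.lim - 22]
16. n9.idx = -9  [(if S.off then S.idx else A₀.env) - 2]
17. n10.live = -2  [-2]
18. n11.sig = 24  [terminal]
19. n12.sig = 19  [terminal]
20. n10.key = 0  [h₁.sig + B.live - 17]
21. n13.idx = 19  [C₀.idx + 28]
22. n14.sig = 7  [terminal]
23. n15.tag = false  [terminal]
24. n13.cnt = 24  [h.sig * -2 + 38]
25. n16.acc = 8  [C₁.cnt * -2 + 56]
26. n16.lim = 6  [B.key + 6]
27. n17.tag = true  [terminal]
28. n18.tag = true  [terminal]
29. n19.sig = 25  [terminal]
30. n16.off = true  [e₀.tag == true]
31. n16.idx = -4  [h.sig - 29]
32. n9.cnt = -1  [C₁.cnt * -2 + 47]
33. n20.env = 23  [A₀.env * 2 + 37]
34. n21.hot = -2  [terminal]
35. n22.tag = true  [terminal]
36. n23.hot = 7  [terminal]
37. n20.mk = "mk"  ["mk"]
38. n6.mk = "mz"  ["mz"]
39. n24.sig = 3  [terminal]
40. n25.fin = false  [terminal]
41. n5.mk = "vp"  ["vp"]
42. n0.off = true  [S.lim > 14]
43. n0.idx = -4  [S.lim - 19]

-9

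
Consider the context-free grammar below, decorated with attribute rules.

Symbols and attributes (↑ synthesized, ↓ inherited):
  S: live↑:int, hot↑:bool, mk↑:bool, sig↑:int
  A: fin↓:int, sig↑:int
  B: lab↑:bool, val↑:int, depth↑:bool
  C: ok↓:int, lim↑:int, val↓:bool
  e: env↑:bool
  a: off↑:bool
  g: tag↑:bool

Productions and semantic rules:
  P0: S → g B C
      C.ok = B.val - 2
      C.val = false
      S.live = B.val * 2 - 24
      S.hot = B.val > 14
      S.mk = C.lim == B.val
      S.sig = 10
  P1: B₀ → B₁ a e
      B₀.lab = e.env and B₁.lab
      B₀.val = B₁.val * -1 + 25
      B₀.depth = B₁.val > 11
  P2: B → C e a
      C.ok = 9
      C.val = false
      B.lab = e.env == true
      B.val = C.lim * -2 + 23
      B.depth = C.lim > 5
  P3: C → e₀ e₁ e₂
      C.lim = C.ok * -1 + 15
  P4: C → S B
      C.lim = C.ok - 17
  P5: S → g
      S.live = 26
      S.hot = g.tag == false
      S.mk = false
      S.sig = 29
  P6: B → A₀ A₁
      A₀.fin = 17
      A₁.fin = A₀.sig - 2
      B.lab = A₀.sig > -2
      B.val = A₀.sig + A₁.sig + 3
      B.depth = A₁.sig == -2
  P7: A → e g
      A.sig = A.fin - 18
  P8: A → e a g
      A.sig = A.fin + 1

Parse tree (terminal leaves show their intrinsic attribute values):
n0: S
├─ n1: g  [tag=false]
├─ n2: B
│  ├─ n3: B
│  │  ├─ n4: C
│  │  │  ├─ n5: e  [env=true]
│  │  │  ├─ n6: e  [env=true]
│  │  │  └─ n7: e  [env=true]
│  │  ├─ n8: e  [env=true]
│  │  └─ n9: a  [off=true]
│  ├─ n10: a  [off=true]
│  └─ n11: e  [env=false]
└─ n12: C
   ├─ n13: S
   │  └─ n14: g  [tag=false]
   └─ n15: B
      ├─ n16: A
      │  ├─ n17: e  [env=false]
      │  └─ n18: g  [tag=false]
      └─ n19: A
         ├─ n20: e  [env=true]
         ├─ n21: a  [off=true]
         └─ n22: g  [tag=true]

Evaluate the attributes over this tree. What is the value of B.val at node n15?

1. n1.tag = false  [terminal]
2. n4.ok = 9  [9]
3. n4.val = false  [false]
4. n5.env = true  [terminal]
5. n6.env = true  [terminal]
6. n7.env = true  [terminal]
7. n4.lim = 6  [C.ok * -1 + 15]
8. n8.env = true  [terminal]
9. n9.off = true  [terminal]
10. n3.lab = true  [e.env == true]
11. n3.val = 11  [C.lim * -2 + 23]
12. n3.depth = true  [C.lim > 5]
13. n10.off = true  [terminal]
14. n11.env = false  [terminal]
15. n2.lab = false  [e.env and B₁.lab]
16. n2.val = 14  [B₁.val * -1 + 25]
17. n2.depth = false  [B₁.val > 11]
18. n12.ok = 12  [B.val - 2]
19. n12.val = false  [false]
20. n14.tag = false  [terminal]
21. n13.live = 26  [26]
22. n13.hot = true  [g.tag == false]
23. n13.mk = false  [false]
24. n13.sig = 29  [29]
25. n16.fin = 17  [17]
26. n17.env = false  [terminal]
27. n18.tag = false  [terminal]
28. n16.sig = -1  [A.fin - 18]
29. n19.fin = -3  [A₀.sig - 2]
30. n20.env = true  [terminal]
31. n21.off = true  [terminal]
32. n22.tag = true  [terminal]
33. n19.sig = -2  [A.fin + 1]
34. n15.lab = true  [A₀.sig > -2]
35. n15.val = 0  [A₀.sig + A₁.sig + 3]
36. n15.depth = true  [A₁.sig == -2]
37. n12.lim = -5  [C.ok - 17]
38. n0.live = 4  [B.val * 2 - 24]
39. n0.hot = false  [B.val > 14]
40. n0.mk = false  [C.lim == B.val]
41. n0.sig = 10  [10]

0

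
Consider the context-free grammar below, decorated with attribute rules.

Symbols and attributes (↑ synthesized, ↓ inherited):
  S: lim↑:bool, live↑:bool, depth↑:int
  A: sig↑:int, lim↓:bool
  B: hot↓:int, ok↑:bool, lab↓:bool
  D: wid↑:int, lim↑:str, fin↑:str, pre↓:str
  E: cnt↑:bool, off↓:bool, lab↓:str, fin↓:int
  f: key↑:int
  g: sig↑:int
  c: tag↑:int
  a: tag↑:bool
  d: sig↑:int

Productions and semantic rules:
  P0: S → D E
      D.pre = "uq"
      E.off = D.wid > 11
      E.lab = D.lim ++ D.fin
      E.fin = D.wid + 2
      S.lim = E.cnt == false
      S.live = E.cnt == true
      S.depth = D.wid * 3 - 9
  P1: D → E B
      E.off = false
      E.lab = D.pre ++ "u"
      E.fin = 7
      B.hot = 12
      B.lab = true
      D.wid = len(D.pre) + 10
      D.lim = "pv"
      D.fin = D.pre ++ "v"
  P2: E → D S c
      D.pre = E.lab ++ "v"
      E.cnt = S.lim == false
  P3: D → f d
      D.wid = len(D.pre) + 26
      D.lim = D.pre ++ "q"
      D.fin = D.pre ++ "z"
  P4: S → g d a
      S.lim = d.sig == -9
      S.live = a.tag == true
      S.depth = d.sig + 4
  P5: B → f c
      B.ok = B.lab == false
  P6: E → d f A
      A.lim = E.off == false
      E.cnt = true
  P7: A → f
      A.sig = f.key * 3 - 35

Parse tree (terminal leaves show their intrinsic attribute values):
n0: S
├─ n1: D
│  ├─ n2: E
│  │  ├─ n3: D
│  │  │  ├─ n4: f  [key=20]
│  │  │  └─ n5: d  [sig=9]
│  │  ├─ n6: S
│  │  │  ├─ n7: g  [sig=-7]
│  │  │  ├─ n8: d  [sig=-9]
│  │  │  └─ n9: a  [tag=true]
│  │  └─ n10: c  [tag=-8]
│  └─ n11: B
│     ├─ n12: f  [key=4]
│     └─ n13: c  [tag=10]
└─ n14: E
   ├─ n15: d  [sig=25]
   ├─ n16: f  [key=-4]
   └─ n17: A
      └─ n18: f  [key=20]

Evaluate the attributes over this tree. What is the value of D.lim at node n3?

1. n1.pre = "uq"  ["uq"]
2. n2.off = false  [false]
3. n2.lab = "uqu"  [D.pre ++ "u"]
4. n2.fin = 7  [7]
5. n3.pre = "uquv"  [E.lab ++ "v"]
6. n4.key = 20  [terminal]
7. n5.sig = 9  [terminal]
8. n3.wid = 30  [len(D.pre) + 26]
9. n3.lim = "uquvq"  [D.pre ++ "q"]
10. n3.fin = "uquvz"  [D.pre ++ "z"]
11. n7.sig = -7  [terminal]
12. n8.sig = -9  [terminal]
13. n9.tag = true  [terminal]
14. n6.lim = true  [d.sig == -9]
15. n6.live = true  [a.tag == true]
16. n6.depth = -5  [d.sig + 4]
17. n10.tag = -8  [terminal]
18. n2.cnt = false  [S.lim == false]
19. n11.hot = 12  [12]
20. n11.lab = true  [true]
21. n12.key = 4  [terminal]
22. n13.tag = 10  [terminal]
23. n11.ok = false  [B.lab == false]
24. n1.wid = 12  [len(D.pre) + 10]
25. n1.lim = "pv"  ["pv"]
26. n1.fin = "uqv"  [D.pre ++ "v"]
27. n14.off = true  [D.wid > 11]
28. n14.lab = "pvuqv"  [D.lim ++ D.fin]
29. n14.fin = 14  [D.wid + 2]
30. n15.sig = 25  [terminal]
31. n16.key = -4  [terminal]
32. n17.lim = false  [E.off == false]
33. n18.key = 20  [terminal]
34. n17.sig = 25  [f.key * 3 - 35]
35. n14.cnt = true  [true]
36. n0.lim = false  [E.cnt == false]
37. n0.live = true  [E.cnt == true]
38. n0.depth = 27  [D.wid * 3 - 9]

"uquvq"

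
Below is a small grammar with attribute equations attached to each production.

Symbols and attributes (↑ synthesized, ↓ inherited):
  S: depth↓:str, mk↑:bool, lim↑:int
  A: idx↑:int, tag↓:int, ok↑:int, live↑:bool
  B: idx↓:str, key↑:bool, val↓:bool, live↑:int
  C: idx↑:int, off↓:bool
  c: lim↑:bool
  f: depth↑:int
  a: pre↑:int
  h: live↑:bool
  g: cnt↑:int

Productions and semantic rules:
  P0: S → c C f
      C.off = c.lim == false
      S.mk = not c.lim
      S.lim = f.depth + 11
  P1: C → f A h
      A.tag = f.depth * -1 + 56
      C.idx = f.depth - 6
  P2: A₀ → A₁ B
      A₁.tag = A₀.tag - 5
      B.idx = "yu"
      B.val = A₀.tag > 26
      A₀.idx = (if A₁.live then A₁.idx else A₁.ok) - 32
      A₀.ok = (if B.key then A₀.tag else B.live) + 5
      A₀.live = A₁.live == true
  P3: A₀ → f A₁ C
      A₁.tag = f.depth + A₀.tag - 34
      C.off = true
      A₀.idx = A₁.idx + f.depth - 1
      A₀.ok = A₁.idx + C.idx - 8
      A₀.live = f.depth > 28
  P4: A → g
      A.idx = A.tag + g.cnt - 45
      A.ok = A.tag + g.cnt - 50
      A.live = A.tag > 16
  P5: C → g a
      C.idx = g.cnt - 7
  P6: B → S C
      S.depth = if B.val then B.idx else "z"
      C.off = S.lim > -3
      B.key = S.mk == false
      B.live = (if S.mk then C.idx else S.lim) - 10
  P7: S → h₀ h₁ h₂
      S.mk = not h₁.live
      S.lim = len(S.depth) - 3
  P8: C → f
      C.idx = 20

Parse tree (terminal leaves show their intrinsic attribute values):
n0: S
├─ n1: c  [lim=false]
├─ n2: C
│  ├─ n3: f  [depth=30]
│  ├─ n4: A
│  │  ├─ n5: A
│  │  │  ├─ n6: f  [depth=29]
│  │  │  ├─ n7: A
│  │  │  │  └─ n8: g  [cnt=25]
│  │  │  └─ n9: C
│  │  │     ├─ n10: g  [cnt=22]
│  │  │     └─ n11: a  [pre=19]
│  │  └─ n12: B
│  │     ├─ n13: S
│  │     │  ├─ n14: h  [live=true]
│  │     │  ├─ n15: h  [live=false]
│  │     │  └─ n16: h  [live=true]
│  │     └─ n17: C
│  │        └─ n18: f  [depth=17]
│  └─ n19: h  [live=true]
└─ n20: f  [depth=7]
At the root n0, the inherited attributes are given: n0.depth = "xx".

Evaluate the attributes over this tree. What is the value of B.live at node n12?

10

1. n0.depth = "xx"  [given at root]
2. n1.lim = false  [terminal]
3. n2.off = true  [c.lim == false]
4. n3.depth = 30  [terminal]
5. n4.tag = 26  [f.depth * -1 + 56]
6. n5.tag = 21  [A₀.tag - 5]
7. n6.depth = 29  [terminal]
8. n7.tag = 16  [f.depth + A₀.tag - 34]
9. n8.cnt = 25  [terminal]
10. n7.idx = -4  [A.tag + g.cnt - 45]
11. n7.ok = -9  [A.tag + g.cnt - 50]
12. n7.live = false  [A.tag > 16]
13. n9.off = true  [true]
14. n10.cnt = 22  [terminal]
15. n11.pre = 19  [terminal]
16. n9.idx = 15  [g.cnt - 7]
17. n5.idx = 24  [A₁.idx + f.depth - 1]
18. n5.ok = 3  [A₁.idx + C.idx - 8]
19. n5.live = true  [f.depth > 28]
20. n12.idx = "yu"  ["yu"]
21. n12.val = false  [A₀.tag > 26]
22. n13.depth = "z"  [if B.val then B.idx else "z"]
23. n14.live = true  [terminal]
24. n15.live = false  [terminal]
25. n16.live = true  [terminal]
26. n13.mk = true  [not h₁.live]
27. n13.lim = -2  [len(S.depth) - 3]
28. n17.off = true  [S.lim > -3]
29. n18.depth = 17  [terminal]
30. n17.idx = 20  [20]
31. n12.key = false  [S.mk == false]
32. n12.live = 10  [(if S.mk then C.idx else S.lim) - 10]
33. n4.idx = -8  [(if A₁.live then A₁.idx else A₁.ok) - 32]
34. n4.ok = 15  [(if B.key then A₀.tag else B.live) + 5]
35. n4.live = true  [A₁.live == true]
36. n19.live = true  [terminal]
37. n2.idx = 24  [f.depth - 6]
38. n20.depth = 7  [terminal]
39. n0.mk = true  [not c.lim]
40. n0.lim = 18  [f.depth + 11]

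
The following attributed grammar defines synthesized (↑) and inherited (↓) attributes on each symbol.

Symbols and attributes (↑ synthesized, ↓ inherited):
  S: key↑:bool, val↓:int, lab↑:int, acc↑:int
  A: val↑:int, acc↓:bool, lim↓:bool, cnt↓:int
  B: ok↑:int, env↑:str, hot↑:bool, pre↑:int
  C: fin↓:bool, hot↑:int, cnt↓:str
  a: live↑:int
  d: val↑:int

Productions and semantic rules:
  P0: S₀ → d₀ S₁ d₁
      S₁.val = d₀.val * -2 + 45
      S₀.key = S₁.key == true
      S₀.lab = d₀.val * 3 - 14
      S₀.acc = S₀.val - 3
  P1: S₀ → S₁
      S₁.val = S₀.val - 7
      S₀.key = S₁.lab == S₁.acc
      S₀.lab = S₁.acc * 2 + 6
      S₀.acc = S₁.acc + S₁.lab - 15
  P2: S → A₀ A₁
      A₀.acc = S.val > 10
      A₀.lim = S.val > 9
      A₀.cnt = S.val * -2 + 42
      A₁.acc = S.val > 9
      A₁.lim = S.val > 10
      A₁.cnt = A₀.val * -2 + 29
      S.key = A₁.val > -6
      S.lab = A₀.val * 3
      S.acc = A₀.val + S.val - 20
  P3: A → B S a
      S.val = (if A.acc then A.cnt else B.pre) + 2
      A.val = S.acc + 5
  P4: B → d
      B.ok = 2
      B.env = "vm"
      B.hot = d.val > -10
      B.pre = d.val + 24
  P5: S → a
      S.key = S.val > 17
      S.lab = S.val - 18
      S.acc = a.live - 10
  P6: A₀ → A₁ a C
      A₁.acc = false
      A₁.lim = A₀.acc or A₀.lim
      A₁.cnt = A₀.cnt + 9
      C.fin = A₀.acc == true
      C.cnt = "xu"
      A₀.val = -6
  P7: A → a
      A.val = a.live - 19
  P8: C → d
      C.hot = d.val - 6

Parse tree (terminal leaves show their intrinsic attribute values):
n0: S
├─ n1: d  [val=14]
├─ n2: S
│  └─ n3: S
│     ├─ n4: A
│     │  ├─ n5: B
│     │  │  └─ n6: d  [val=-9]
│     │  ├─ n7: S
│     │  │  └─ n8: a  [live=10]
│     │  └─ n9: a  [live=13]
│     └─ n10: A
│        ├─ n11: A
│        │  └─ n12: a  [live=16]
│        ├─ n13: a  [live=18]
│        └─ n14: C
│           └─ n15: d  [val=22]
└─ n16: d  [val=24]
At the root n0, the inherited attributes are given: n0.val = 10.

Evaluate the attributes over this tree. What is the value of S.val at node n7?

1. n0.val = 10  [given at root]
2. n1.val = 14  [terminal]
3. n2.val = 17  [d₀.val * -2 + 45]
4. n3.val = 10  [S₀.val - 7]
5. n4.acc = false  [S.val > 10]
6. n4.lim = true  [S.val > 9]
7. n4.cnt = 22  [S.val * -2 + 42]
8. n6.val = -9  [terminal]
9. n5.ok = 2  [2]
10. n5.env = "vm"  ["vm"]
11. n5.hot = true  [d.val > -10]
12. n5.pre = 15  [d.val + 24]
13. n7.val = 17  [(if A.acc then A.cnt else B.pre) + 2]
14. n8.live = 10  [terminal]
15. n7.key = false  [S.val > 17]
16. n7.lab = -1  [S.val - 18]
17. n7.acc = 0  [a.live - 10]
18. n9.live = 13  [terminal]
19. n4.val = 5  [S.acc + 5]
20. n10.acc = true  [S.val > 9]
21. n10.lim = false  [S.val > 10]
22. n10.cnt = 19  [A₀.val * -2 + 29]
23. n11.acc = false  [false]
24. n11.lim = true  [A₀.acc or A₀.lim]
25. n11.cnt = 28  [A₀.cnt + 9]
26. n12.live = 16  [terminal]
27. n11.val = -3  [a.live - 19]
28. n13.live = 18  [terminal]
29. n14.fin = true  [A₀.acc == true]
30. n14.cnt = "xu"  ["xu"]
31. n15.val = 22  [terminal]
32. n14.hot = 16  [d.val - 6]
33. n10.val = -6  [-6]
34. n3.key = false  [A₁.val > -6]
35. n3.lab = 15  [A₀.val * 3]
36. n3.acc = -5  [A₀.val + S.val - 20]
37. n2.key = false  [S₁.lab == S₁.acc]
38. n2.lab = -4  [S₁.acc * 2 + 6]
39. n2.acc = -5  [S₁.acc + S₁.lab - 15]
40. n16.val = 24  [terminal]
41. n0.key = false  [S₁.key == true]
42. n0.lab = 28  [d₀.val * 3 - 14]
43. n0.acc = 7  [S₀.val - 3]

17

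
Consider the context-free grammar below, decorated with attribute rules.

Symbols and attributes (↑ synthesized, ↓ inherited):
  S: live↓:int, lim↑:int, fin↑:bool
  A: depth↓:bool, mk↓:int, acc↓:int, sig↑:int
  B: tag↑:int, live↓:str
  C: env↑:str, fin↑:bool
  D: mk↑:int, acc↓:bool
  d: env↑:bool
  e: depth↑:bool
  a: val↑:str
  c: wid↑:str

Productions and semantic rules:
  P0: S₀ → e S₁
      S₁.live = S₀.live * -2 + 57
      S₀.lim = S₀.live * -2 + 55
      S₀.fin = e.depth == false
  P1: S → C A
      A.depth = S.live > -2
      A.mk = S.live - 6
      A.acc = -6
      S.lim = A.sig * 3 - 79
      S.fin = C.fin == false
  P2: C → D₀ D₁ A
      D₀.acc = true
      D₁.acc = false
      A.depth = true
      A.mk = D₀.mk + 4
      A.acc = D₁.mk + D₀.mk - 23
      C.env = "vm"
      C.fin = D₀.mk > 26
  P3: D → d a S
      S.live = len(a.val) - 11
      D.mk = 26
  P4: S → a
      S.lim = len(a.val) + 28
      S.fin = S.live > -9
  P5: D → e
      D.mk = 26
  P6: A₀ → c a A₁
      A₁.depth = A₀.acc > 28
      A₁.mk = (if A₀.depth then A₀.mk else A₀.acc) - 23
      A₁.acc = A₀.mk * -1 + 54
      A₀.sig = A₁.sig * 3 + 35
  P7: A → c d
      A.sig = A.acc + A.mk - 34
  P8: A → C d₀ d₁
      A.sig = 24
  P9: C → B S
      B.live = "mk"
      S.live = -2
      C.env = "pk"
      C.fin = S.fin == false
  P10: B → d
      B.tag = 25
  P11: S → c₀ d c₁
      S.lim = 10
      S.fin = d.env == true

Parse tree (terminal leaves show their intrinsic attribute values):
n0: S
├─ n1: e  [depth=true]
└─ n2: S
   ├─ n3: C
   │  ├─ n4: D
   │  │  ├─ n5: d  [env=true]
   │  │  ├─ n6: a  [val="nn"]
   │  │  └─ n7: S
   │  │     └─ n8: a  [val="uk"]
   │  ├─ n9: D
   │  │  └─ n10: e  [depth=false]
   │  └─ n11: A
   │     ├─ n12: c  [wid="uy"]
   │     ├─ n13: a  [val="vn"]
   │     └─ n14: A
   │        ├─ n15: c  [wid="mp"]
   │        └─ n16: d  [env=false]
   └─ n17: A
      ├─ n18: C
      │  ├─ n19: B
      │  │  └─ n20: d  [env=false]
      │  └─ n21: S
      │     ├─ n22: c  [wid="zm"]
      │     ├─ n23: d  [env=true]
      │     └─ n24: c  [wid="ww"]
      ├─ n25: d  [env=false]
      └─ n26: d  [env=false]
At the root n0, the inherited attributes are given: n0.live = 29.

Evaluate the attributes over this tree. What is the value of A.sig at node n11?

26

1. n0.live = 29  [given at root]
2. n1.depth = true  [terminal]
3. n2.live = -1  [S₀.live * -2 + 57]
4. n4.acc = true  [true]
5. n5.env = true  [terminal]
6. n6.val = "nn"  [terminal]
7. n7.live = -9  [len(a.val) - 11]
8. n8.val = "uk"  [terminal]
9. n7.lim = 30  [len(a.val) + 28]
10. n7.fin = false  [S.live > -9]
11. n4.mk = 26  [26]
12. n9.acc = false  [false]
13. n10.depth = false  [terminal]
14. n9.mk = 26  [26]
15. n11.depth = true  [true]
16. n11.mk = 30  [D₀.mk + 4]
17. n11.acc = 29  [D₁.mk + D₀.mk - 23]
18. n12.wid = "uy"  [terminal]
19. n13.val = "vn"  [terminal]
20. n14.depth = true  [A₀.acc > 28]
21. n14.mk = 7  [(if A₀.depth then A₀.mk else A₀.acc) - 23]
22. n14.acc = 24  [A₀.mk * -1 + 54]
23. n15.wid = "mp"  [terminal]
24. n16.env = false  [terminal]
25. n14.sig = -3  [A.acc + A.mk - 34]
26. n11.sig = 26  [A₁.sig * 3 + 35]
27. n3.env = "vm"  ["vm"]
28. n3.fin = false  [D₀.mk > 26]
29. n17.depth = true  [S.live > -2]
30. n17.mk = -7  [S.live - 6]
31. n17.acc = -6  [-6]
32. n19.live = "mk"  ["mk"]
33. n20.env = false  [terminal]
34. n19.tag = 25  [25]
35. n21.live = -2  [-2]
36. n22.wid = "zm"  [terminal]
37. n23.env = true  [terminal]
38. n24.wid = "ww"  [terminal]
39. n21.lim = 10  [10]
40. n21.fin = true  [d.env == true]
41. n18.env = "pk"  ["pk"]
42. n18.fin = false  [S.fin == false]
43. n25.env = false  [terminal]
44. n26.env = false  [terminal]
45. n17.sig = 24  [24]
46. n2.lim = -7  [A.sig * 3 - 79]
47. n2.fin = true  [C.fin == false]
48. n0.lim = -3  [S₀.live * -2 + 55]
49. n0.fin = false  [e.depth == false]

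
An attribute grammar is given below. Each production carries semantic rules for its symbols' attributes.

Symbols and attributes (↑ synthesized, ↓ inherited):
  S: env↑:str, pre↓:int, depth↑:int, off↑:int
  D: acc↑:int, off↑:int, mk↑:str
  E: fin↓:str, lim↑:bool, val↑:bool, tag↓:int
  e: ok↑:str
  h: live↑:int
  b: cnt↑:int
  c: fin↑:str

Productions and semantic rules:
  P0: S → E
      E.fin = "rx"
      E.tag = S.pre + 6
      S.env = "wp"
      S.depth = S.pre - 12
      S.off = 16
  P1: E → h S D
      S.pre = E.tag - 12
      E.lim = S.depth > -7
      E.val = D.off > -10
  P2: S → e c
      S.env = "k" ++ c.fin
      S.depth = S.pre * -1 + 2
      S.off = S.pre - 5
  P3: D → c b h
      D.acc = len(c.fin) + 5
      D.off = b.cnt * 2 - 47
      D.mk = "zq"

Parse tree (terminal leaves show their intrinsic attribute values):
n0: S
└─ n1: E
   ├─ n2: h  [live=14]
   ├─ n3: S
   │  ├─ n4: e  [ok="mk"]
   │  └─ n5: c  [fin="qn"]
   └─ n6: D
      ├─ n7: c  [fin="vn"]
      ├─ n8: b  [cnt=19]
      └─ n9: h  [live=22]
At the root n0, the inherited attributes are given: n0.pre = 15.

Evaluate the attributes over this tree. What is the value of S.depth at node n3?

-7

1. n0.pre = 15  [given at root]
2. n1.fin = "rx"  ["rx"]
3. n1.tag = 21  [S.pre + 6]
4. n2.live = 14  [terminal]
5. n3.pre = 9  [E.tag - 12]
6. n4.ok = "mk"  [terminal]
7. n5.fin = "qn"  [terminal]
8. n3.env = "kqn"  ["k" ++ c.fin]
9. n3.depth = -7  [S.pre * -1 + 2]
10. n3.off = 4  [S.pre - 5]
11. n7.fin = "vn"  [terminal]
12. n8.cnt = 19  [terminal]
13. n9.live = 22  [terminal]
14. n6.acc = 7  [len(c.fin) + 5]
15. n6.off = -9  [b.cnt * 2 - 47]
16. n6.mk = "zq"  ["zq"]
17. n1.lim = false  [S.depth > -7]
18. n1.val = true  [D.off > -10]
19. n0.env = "wp"  ["wp"]
20. n0.depth = 3  [S.pre - 12]
21. n0.off = 16  [16]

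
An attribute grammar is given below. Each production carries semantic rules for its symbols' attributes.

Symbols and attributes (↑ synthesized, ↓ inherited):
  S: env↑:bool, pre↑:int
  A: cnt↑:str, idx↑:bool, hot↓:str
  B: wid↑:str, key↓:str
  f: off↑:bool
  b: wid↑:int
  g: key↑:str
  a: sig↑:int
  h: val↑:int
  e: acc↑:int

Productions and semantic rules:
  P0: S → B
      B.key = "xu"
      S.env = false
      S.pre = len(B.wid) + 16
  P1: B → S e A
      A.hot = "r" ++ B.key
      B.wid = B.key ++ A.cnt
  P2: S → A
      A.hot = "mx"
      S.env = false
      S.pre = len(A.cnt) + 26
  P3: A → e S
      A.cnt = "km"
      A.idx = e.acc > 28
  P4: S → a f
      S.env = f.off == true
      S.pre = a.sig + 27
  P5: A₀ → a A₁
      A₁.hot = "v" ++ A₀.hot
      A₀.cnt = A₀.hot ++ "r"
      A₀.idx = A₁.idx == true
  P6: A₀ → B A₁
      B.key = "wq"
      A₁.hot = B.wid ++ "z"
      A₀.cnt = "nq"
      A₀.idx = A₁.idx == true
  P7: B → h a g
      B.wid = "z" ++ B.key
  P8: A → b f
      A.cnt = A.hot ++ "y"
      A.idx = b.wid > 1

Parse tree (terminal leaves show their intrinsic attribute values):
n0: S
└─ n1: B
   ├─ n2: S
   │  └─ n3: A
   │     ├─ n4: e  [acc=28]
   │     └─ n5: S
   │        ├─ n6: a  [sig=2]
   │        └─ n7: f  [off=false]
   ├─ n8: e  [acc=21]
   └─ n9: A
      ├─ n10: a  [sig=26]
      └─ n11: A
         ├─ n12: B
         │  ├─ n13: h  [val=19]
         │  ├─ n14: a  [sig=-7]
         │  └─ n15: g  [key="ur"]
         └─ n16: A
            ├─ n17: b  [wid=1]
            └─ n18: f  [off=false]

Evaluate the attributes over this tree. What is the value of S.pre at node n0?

1. n1.key = "xu"  ["xu"]
2. n3.hot = "mx"  ["mx"]
3. n4.acc = 28  [terminal]
4. n6.sig = 2  [terminal]
5. n7.off = false  [terminal]
6. n5.env = false  [f.off == true]
7. n5.pre = 29  [a.sig + 27]
8. n3.cnt = "km"  ["km"]
9. n3.idx = false  [e.acc > 28]
10. n2.env = false  [false]
11. n2.pre = 28  [len(A.cnt) + 26]
12. n8.acc = 21  [terminal]
13. n9.hot = "rxu"  ["r" ++ B.key]
14. n10.sig = 26  [terminal]
15. n11.hot = "vrxu"  ["v" ++ A₀.hot]
16. n12.key = "wq"  ["wq"]
17. n13.val = 19  [terminal]
18. n14.sig = -7  [terminal]
19. n15.key = "ur"  [terminal]
20. n12.wid = "zwq"  ["z" ++ B.key]
21. n16.hot = "zwqz"  [B.wid ++ "z"]
22. n17.wid = 1  [terminal]
23. n18.off = false  [terminal]
24. n16.cnt = "zwqzy"  [A.hot ++ "y"]
25. n16.idx = false  [b.wid > 1]
26. n11.cnt = "nq"  ["nq"]
27. n11.idx = false  [A₁.idx == true]
28. n9.cnt = "rxur"  [A₀.hot ++ "r"]
29. n9.idx = false  [A₁.idx == true]
30. n1.wid = "xurxur"  [B.key ++ A.cnt]
31. n0.env = false  [false]
32. n0.pre = 22  [len(B.wid) + 16]

22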